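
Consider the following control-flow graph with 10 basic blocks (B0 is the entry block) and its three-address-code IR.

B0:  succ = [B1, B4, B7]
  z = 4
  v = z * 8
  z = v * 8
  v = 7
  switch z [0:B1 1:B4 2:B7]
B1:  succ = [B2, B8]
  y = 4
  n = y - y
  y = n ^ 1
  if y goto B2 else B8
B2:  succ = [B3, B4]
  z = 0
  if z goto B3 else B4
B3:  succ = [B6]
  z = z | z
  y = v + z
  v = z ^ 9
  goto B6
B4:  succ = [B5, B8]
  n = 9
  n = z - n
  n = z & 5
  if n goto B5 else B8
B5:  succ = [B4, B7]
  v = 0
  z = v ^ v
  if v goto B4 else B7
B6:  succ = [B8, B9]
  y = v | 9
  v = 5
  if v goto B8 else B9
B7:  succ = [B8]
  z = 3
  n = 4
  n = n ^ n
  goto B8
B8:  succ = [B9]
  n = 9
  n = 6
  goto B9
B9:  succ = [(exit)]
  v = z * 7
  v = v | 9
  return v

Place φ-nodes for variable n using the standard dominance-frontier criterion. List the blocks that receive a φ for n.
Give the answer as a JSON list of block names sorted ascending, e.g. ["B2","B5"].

Answer: ["B4", "B7", "B8", "B9"]

Working:
idom tree: B1←B0 B2←B1 B3←B2 B4←B0 B5←B4 B6←B3 B7←B0 B8←B0 B9←B0
Dom∩ at merges:
  B4: preds {B0,B2,B5}: {B0} ∩ {B0,B1,B2} ∩ {B0,B4,B5} = {B0}; idom=B0
  B7: preds {B0,B5}: {B0} ∩ {B0,B4,B5} = {B0}; idom=B0
  B8: preds {B1,B4,B6,B7}: {B0,B1} ∩ {B0,B4} ∩ {B0,B1,B2,B3,B6} ∩ {B0,B7} = {B0}; idom=B0
  B9: preds {B6,B8}: {B0,B1,B2,B3,B6} ∩ {B0,B8} = {B0}; idom=B0

DF derivation:
  join B4 pred B0: · stop@B0
  join B4 pred B2: B2→B1 stop@B0
  join B4 pred B5: B5→B4 stop@B0
  join B7 pred B0: · stop@B0
  join B7 pred B5: B5→B4 stop@B0
  join B8 pred B1: B1 stop@B0
  join B8 pred B4: B4 stop@B0
  join B8 pred B6: B6→B3→B2→B1 stop@B0
  join B8 pred B7: B7 stop@B0
  join B9 pred B6: B6→B3→B2→B1 stop@B0
  join B9 pred B8: B8 stop@B0
  DF(B0)=∅
  DF(B1)={B4,B8,B9}
  DF(B2)={B4,B8,B9}
  DF(B3)={B8,B9}
  DF(B4)={B4,B7,B8}
  DF(B5)={B4,B7}
  DF(B6)={B8,B9}
  DF(B7)={B8}
  DF(B8)={B9}
  DF(B9)=∅

φ for n: defs {B1,B4,B7,B8}
  DF⁺ = {B4,B7,B8,B9}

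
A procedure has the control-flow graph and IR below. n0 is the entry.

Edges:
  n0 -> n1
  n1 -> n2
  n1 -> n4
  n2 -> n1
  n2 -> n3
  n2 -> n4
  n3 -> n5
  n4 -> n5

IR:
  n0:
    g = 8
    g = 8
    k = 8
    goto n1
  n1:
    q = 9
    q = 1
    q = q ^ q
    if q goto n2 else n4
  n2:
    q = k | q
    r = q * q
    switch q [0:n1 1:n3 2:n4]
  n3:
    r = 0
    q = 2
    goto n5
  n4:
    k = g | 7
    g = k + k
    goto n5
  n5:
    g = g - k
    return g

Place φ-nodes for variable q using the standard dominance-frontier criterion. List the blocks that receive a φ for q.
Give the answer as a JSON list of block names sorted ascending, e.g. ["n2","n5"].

idom tree: n1←n0 n2←n1 n3←n2 n4←n1 n5←n1
Join-block Dom:
  n1: preds {n0,n2}: {n0} ∩ {n0,n1,n2} = {n0}; idom=n0
  n4: preds {n1,n2}: {n0,n1} ∩ {n0,n1,n2} = {n0,n1}; idom=n1
  n5: preds {n3,n4}: {n0,n1,n2,n3} ∩ {n0,n1,n4} = {n0,n1}; idom=n1

DF walk-up:
  join n1 pred n0: · stop@n0
  join n1 pred n2: n2→n1 stop@n0
  join n4 pred n1: · stop@n1
  join n4 pred n2: n2 stop@n1
  join n5 pred n3: n3→n2 stop@n1
  join n5 pred n4: n4 stop@n1
  n0: DF=∅
  n1: DF={n1}
  n2: DF={n1,n4,n5}
  n3: DF={n5}
  n4: DF={n5}
  n5: DF=∅

φ for q: defs {n1,n2,n3}
  DF⁺ = {n1,n4,n5}

Answer: ["n1", "n4", "n5"]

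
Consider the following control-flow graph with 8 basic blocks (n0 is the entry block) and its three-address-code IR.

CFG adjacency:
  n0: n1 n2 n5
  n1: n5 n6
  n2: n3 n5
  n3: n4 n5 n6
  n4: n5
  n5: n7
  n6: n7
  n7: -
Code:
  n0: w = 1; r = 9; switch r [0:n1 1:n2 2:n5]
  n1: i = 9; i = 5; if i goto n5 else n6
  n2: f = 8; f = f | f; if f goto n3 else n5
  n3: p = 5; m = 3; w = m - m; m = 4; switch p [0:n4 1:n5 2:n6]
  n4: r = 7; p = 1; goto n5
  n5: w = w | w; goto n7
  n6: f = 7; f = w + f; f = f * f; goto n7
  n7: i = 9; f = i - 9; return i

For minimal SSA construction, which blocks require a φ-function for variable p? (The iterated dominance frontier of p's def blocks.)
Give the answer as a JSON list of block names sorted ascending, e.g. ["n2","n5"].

Answer: ["n5", "n6", "n7"]

Working:
idom tree: n1←n0 n2←n0 n3←n2 n4←n3 n5←n0 n6←n0 n7←n0
Dom∩ at merges:
  n5: preds {n0,n1,n2,n3,n4}: {n0} ∩ {n0,n1} ∩ {n0,n2} ∩ {n0,n2,n3} ∩ {n0,n2,n3,n4} = {n0}; idom=n0
  n6: preds {n1,n3}: {n0,n1} ∩ {n0,n2,n3} = {n0}; idom=n0
  n7: preds {n5,n6}: {n0,n5} ∩ {n0,n6} = {n0}; idom=n0

DF walk-up:
  join n5 pred n0: · stop@n0
  join n5 pred n1: n1 stop@n0
  join n5 pred n2: n2 stop@n0
  join n5 pred n3: n3→n2 stop@n0
  join n5 pred n4: n4→n3→n2 stop@n0
  join n6 pred n1: n1 stop@n0
  join n6 pred n3: n3→n2 stop@n0
  join n7 pred n5: n5 stop@n0
  join n7 pred n6: n6 stop@n0
  n0: DF=∅
  n1: DF={n5,n6}
  n2: DF={n5,n6}
  n3: DF={n5,n6}
  n4: DF={n5}
  n5: DF={n7}
  n6: DF={n7}
  n7: DF=∅

φ for p: defs {n3,n4}
  DF⁺ = {n5,n6,n7}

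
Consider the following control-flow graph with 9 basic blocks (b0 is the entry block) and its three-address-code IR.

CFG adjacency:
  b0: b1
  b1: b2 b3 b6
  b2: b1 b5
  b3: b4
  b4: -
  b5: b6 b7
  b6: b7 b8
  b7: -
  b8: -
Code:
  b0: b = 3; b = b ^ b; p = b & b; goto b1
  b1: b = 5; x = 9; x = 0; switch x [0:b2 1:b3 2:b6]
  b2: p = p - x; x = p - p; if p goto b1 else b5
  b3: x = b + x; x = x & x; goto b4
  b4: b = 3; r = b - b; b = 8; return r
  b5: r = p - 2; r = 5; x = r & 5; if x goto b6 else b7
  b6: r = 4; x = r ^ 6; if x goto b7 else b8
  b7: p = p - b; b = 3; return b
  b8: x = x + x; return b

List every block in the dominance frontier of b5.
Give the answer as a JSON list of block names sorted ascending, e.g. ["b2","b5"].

Answer: ["b6", "b7"]

Working:
idom tree: b1←b0 b2←b1 b3←b1 b4←b3 b5←b2 b6←b1 b7←b1 b8←b6
Dom∩ at merges:
  b1: preds {b0,b2}: {b0} ∩ {b0,b1,b2} = {b0}; idom=b0
  b6: preds {b1,b5}: {b0,b1} ∩ {b0,b1,b2,b5} = {b0,b1}; idom=b1
  b7: preds {b5,b6}: {b0,b1,b2,b5} ∩ {b0,b1,b6} = {b0,b1}; idom=b1

DF walk-up:
  b1←b0: walk · to b0
  b1←b2: walk b2→b1 to b0
  b6←b1: walk · to b1
  b6←b5: walk b5→b2 to b1
  b7←b5: walk b5→b2 to b1
  b7←b6: walk b6 to b1
  b0: DF=∅
  b1: DF={b1}
  b2: DF={b1,b6,b7}
  b3: DF=∅
  b4: DF=∅
  b5: DF={b6,b7}
  b6: DF={b7}
  b7: DF=∅
  b8: DF=∅

DF(b5) = ["b6", "b7"]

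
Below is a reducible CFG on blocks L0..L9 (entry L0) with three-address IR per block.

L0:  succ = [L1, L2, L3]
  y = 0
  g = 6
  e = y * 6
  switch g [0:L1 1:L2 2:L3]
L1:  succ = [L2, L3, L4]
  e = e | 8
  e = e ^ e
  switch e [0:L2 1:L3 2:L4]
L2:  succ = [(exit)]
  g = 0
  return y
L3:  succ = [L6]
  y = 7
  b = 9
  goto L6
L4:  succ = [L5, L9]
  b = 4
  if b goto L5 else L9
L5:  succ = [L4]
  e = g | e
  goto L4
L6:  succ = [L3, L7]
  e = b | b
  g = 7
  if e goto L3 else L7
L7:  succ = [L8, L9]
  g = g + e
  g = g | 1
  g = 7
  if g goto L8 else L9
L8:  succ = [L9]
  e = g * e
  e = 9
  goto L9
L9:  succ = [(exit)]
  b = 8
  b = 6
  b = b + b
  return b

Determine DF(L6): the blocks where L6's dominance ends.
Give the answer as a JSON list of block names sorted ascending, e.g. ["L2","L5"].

idom tree: L1←L0 L2←L0 L3←L0 L4←L1 L5←L4 L6←L3 L7←L6 L8←L7 L9←L0
Dom at joins:
  L2: preds {L0,L1}: {L0} ∩ {L0,L1} = {L0}; idom=L0
  L3: preds {L0,L1,L6}: {L0} ∩ {L0,L1} ∩ {L0,L3,L6} = {L0}; idom=L0
  L4: preds {L1,L5}: {L0,L1} ∩ {L0,L1,L4,L5} = {L0,L1}; idom=L1
  L9: preds {L4,L7,L8}: {L0,L1,L4} ∩ {L0,L3,L6,L7} ∩ {L0,L3,L6,L7,L8} = {L0}; idom=L0

DF derivation:
  join L2 pred L0: · stop@L0
  join L2 pred L1: L1 stop@L0
  join L3 pred L0: · stop@L0
  join L3 pred L1: L1 stop@L0
  join L3 pred L6: L6→L3 stop@L0
  join L4 pred L1: · stop@L1
  join L4 pred L5: L5→L4 stop@L1
  join L9 pred L4: L4→L1 stop@L0
  join L9 pred L7: L7→L6→L3 stop@L0
  join L9 pred L8: L8→L7→L6→L3 stop@L0
  DF(L0)=∅
  DF(L1)={L2,L3,L9}
  DF(L2)=∅
  DF(L3)={L3,L9}
  DF(L4)={L4,L9}
  DF(L5)={L4}
  DF(L6)={L3,L9}
  DF(L7)={L9}
  DF(L8)={L9}
  DF(L9)=∅

DF(L6) = ["L3", "L9"]

Answer: ["L3", "L9"]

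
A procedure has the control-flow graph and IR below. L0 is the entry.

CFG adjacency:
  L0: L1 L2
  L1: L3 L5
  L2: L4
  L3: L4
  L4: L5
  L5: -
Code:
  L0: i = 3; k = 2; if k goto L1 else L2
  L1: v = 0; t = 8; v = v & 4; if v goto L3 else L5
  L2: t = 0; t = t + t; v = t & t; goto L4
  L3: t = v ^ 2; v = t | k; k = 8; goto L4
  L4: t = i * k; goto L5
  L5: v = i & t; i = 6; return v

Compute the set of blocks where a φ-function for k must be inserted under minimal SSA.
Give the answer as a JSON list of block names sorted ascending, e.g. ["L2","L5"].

idom tree: L1←L0 L2←L0 L3←L1 L4←L0 L5←L0
Dom∩ at merges:
  L4: preds {L2,L3}: {L0,L2} ∩ {L0,L1,L3} = {L0}; idom=L0
  L5: preds {L1,L4}: {L0,L1} ∩ {L0,L4} = {L0}; idom=L0

Frontier:
  L4←L2: walk L2 to L0
  L4←L3: walk L3→L1 to L0
  L5←L1: walk L1 to L0
  L5←L4: walk L4 to L0
  DF(L0)=∅
  DF(L1)={L4,L5}
  DF(L2)={L4}
  DF(L3)={L4}
  DF(L4)={L5}
  DF(L5)=∅

φ for k: defs {L0,L3}
  DF⁺ = {L4,L5}

Answer: ["L4", "L5"]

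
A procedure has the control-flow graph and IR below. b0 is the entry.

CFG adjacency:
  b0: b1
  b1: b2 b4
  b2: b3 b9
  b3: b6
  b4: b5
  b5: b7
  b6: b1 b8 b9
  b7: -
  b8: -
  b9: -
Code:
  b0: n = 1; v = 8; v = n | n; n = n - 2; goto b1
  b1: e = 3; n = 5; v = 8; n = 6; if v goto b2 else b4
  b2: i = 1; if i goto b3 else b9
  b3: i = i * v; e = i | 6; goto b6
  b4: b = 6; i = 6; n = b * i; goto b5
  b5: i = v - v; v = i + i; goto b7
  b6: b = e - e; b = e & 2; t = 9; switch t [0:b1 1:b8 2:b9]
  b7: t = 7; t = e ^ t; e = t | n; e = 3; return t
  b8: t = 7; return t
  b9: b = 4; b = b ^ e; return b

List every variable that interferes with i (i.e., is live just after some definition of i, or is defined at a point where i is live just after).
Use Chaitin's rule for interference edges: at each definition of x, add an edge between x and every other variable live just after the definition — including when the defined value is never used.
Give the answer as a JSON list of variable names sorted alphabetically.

Answer: ["b", "e", "n", "v"]

Working:
Block summaries:
  b0: {n,v} / ∅
  b1: {e,n,v} / ∅
  b2: {i} / ∅
  b3: {e,i} / {i,v}
  b4: {b,i,n} / ∅
  b5: {i,v} / {v}
  b6: {b,t} / {e}
  b7: {e,t} / {e,n}
  b8: {t} / ∅
  b9: {b} / {e}

Backward fixpoint:
  live b0: ∅→∅
  live b1: ∅→{e,v}
  live b2: {e,v}→{e,i,v}
  live b3: {i,v}→{e}
  live b4: {e,v}→{e,n,v}
  live b5: {e,n,v}→{e,n}
  live b6: {e}→{e}
  live b7: {e,n}→∅
  live b8: ∅→∅
  live b9: {e}→∅

Conflict graph:
  b — {e,i,v}
  e — {b,i,n,t,v}
  i — {b,e,n,v}
  n — {e,i,t,v}
  t — {e,n}
  v — {b,e,i,n}

N(i) = ["b", "e", "n", "v"]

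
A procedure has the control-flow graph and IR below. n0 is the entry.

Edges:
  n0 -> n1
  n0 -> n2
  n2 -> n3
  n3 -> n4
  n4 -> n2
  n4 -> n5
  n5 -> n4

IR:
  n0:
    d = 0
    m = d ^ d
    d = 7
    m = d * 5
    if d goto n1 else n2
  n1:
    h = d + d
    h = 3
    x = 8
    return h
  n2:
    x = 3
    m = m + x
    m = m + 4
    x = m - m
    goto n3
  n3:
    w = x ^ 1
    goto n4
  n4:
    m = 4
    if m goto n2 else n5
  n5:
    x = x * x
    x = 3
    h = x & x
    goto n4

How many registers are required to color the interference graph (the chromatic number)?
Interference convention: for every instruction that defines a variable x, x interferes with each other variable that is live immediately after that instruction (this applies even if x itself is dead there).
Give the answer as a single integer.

Answer: 2

Analysis:
Block summaries:
  n0: {d,m} / ∅
  n1: {h,x} / {d}
  n2: {m,x} / {m}
  n3: {w} / {x}
  n4: {m} / ∅
  n5: {h,x} / {x}

Backward fixpoint:
  live n0: ∅→{d,m}
  live n1: {d}→∅
  live n2: {m}→{x}
  live n3: {x}→{x}
  live n4: {x}→{m,x}
  live n5: {x}→{x}

Conflict graph:
  d — {m}
  h — {x}
  m — {d,x}
  w — {x}
  x — {h,m,w}

Colouring:
  lower bound: {d,m} mutually conflict ⇒ χ ≥ 2
  2-colouring: R0={d,x}  R1={h,m,w}
  χ = 2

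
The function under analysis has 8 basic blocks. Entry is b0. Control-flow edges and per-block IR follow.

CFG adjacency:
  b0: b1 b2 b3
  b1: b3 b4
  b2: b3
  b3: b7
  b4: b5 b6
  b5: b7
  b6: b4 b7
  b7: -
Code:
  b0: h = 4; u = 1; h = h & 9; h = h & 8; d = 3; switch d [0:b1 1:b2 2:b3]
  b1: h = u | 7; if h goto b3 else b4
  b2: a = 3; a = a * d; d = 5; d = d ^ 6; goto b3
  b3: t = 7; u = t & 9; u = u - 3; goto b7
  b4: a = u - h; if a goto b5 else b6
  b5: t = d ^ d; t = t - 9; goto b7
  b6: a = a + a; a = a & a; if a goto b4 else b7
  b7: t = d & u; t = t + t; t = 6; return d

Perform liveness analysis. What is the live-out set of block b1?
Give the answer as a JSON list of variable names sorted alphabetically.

def/use:
  b0: def={d,h,u} ue=∅
  b1: def={h} ue={u}
  b2: def={a,d} ue={d}
  b3: def={t,u} ue=∅
  b4: def={a} ue={h,u}
  b5: def={t} ue={d}
  b6: def={a} ue={a}
  b7: def={t} ue={d,u}

Backward fixpoint:
  b0: in=∅ out={d,u}
  b1: in={d,u} out={d,h,u}
  b2: in={d} out={d}
  b3: in={d} out={d,u}
  b4: in={d,h,u} out={a,d,h,u}
  b5: in={d,u} out={d,u}
  b6: in={a,d,h,u} out={d,h,u}
  b7: in={d,u} out=∅

live-out(b1) = ["d", "h", "u"]

Answer: ["d", "h", "u"]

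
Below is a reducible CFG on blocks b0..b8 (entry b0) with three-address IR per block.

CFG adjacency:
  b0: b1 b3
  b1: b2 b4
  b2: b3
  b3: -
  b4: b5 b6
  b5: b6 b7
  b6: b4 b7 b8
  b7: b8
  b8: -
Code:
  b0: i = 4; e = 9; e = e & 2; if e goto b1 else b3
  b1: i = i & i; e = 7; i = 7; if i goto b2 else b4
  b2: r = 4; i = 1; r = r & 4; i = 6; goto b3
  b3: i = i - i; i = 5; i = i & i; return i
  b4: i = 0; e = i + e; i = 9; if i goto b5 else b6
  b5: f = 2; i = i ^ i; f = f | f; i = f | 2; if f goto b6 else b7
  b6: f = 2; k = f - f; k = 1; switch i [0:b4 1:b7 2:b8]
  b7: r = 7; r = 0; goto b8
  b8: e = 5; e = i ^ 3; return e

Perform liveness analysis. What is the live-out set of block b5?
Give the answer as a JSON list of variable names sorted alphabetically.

Answer: ["e", "i"]

Analysis:
Block summaries:
  b0: def={e,i} ue=∅
  b1: def={e,i} ue={i}
  b2: def={i,r} ue=∅
  b3: def={i} ue={i}
  b4: def={e,i} ue={e}
  b5: def={f,i} ue={i}
  b6: def={f,k} ue={i}
  b7: def={r} ue=∅
  b8: def={e} ue={i}

Live sets:
  b0: in=∅ out={i}
  b1: in={i} out={e}
  b2: in=∅ out={i}
  b3: in={i} out=∅
  b4: in={e} out={e,i}
  b5: in={e,i} out={e,i}
  b6: in={e,i} out={e,i}
  b7: in={i} out={i}
  b8: in={i} out=∅

live-out(b5) = ["e", "i"]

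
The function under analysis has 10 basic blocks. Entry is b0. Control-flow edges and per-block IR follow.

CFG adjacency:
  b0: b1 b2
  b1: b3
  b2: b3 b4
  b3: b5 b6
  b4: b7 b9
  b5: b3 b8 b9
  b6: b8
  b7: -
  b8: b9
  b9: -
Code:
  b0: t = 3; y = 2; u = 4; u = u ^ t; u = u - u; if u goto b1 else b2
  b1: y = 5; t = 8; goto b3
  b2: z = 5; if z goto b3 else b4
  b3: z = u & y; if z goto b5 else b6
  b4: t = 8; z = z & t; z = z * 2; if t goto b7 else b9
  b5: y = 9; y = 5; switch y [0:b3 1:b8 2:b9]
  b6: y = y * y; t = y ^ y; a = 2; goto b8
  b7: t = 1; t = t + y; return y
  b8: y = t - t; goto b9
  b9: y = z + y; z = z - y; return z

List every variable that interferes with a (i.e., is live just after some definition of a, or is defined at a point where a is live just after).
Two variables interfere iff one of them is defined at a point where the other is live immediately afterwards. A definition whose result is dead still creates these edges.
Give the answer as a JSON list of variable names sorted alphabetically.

Per-block:
  b0 def {t,u,y} use ∅
  b1 def {t,y} use ∅
  b2 def {z} use ∅
  b3 def {z} use {u,y}
  b4 def {t,z} use {z}
  b5 def {y} use ∅
  b6 def {a,t,y} use {y}
  b7 def {t} use {y}
  b8 def {y} use {t}
  b9 def {y,z} use {y,z}

Backward fixpoint:
  b0: in=∅ out={t,u,y}
  b1: in={u} out={t,u,y}
  b2: in={t,u,y} out={t,u,y,z}
  b3: in={t,u,y} out={t,u,y,z}
  b4: in={y,z} out={y,z}
  b5: in={t,u,z} out={t,u,y,z}
  b6: in={y,z} out={t,z}
  b7: in={y} out=∅
  b8: in={t,z} out={y,z}
  b9: in={y,z} out=∅

Interfere edges:
  a: {t,z}
  t: {a,u,y,z}
  u: {t,y,z}
  y: {t,u,z}
  z: {a,t,u,y}

N(a) = ["t", "z"]

Answer: ["t", "z"]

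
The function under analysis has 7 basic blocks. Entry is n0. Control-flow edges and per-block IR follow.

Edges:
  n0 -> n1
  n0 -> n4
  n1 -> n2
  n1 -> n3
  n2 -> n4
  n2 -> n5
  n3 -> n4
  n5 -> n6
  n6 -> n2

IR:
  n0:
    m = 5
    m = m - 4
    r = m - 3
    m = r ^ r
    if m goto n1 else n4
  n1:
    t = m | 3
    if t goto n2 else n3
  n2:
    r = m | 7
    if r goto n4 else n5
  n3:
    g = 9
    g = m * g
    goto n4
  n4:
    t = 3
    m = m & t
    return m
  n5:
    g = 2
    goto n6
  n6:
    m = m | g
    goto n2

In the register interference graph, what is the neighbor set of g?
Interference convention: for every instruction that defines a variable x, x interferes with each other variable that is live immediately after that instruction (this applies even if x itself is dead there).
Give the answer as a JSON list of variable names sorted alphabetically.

Answer: ["m"]

Analysis:
Per-block:
  n0: {m,r} / ∅
  n1: {t} / {m}
  n2: {r} / {m}
  n3: {g} / {m}
  n4: {m,t} / {m}
  n5: {g} / ∅
  n6: {m} / {g,m}

Backward fixpoint:
  n0: in=∅ out={m}
  n1: in={m} out={m}
  n2: in={m} out={m}
  n3: in={m} out={m}
  n4: in={m} out=∅
  n5: in={m} out={g,m}
  n6: in={g,m} out={m}

Interfere edges:
  g↔{m}
  m↔{g,r,t}
  r↔{m}
  t↔{m}

N(g) = ["m"]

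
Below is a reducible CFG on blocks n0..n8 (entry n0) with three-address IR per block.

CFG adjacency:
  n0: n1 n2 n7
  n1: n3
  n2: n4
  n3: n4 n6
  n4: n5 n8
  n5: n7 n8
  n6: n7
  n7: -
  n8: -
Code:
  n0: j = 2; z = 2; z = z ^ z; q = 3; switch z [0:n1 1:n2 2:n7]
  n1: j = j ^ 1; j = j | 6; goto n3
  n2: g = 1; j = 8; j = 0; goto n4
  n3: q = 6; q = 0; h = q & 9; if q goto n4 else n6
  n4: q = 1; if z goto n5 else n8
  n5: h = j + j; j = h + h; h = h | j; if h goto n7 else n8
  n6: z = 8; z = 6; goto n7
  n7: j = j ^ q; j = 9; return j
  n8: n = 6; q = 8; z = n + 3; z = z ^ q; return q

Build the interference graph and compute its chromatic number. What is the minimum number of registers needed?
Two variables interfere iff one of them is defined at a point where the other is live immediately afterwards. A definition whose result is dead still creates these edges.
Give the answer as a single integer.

Answer: 4

Derivation:
def/use:
  n0: {j,q,z} / ∅
  n1: {j} / {j}
  n2: {g,j} / ∅
  n3: {h,q} / ∅
  n4: {q} / {z}
  n5: {h,j} / {j}
  n6: {z} / ∅
  n7: {j} / {j,q}
  n8: {n,q,z} / ∅

Live sets:
  live n0: ∅→{j,q,z}
  live n1: {j,z}→{j,z}
  live n2: {z}→{j,z}
  live n3: {j,z}→{j,q,z}
  live n4: {j,z}→{j,q}
  live n5: {j,q}→{j,q}
  live n6: {j,q}→{j,q}
  live n7: {j,q}→∅
  live n8: ∅→∅

Interfere edges:
  g: {z}
  h: {j,q,z}
  j: {h,q,z}
  n: {q}
  q: {h,j,n,z}
  z: {g,h,j,q}

Registers:
  lower bound: {h,j,q,z} mutually conflict ⇒ χ ≥ 4
  4-colouring: R0={g,q}  R1={n,z}  R2={h}  R3={j}
  χ = 4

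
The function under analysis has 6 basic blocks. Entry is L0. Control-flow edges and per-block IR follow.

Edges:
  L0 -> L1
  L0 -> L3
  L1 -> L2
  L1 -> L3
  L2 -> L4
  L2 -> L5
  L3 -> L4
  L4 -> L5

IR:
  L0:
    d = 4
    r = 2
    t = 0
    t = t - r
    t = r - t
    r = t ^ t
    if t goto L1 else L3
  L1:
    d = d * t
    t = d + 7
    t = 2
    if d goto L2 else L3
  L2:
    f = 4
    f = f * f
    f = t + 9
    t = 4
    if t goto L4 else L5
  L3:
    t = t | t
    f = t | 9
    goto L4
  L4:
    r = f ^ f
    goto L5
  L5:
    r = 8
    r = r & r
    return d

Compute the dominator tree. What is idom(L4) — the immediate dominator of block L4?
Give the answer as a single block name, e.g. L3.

Answer: L0

Working:
idom tree: L1←L0 L2←L1 L3←L0 L4←L0 L5←L0
Dom at joins:
  L3: preds {L0,L1}: {L0} ∩ {L0,L1} = {L0}; idom=L0
  L4: preds {L2,L3}: {L0,L1,L2} ∩ {L0,L3} = {L0}; idom=L0
  L5: preds {L2,L4}: {L0,L1,L2} ∩ {L0,L4} = {L0}; idom=L0

idom(L4) = L0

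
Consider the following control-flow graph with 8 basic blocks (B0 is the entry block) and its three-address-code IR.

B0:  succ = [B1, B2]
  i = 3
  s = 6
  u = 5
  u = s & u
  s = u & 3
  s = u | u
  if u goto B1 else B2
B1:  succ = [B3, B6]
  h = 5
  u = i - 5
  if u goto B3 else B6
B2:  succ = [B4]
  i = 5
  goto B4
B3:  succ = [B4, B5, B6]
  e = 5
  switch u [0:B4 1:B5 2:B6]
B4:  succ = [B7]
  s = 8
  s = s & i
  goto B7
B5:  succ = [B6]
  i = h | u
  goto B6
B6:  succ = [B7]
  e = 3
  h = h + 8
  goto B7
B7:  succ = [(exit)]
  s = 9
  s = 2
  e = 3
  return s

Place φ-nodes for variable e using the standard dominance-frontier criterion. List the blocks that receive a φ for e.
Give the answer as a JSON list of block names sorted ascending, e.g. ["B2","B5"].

idom tree: B1←B0 B2←B0 B3←B1 B4←B0 B5←B3 B6←B1 B7←B0
Dom∩ at merges:
  B4: preds {B2,B3}: {B0,B2} ∩ {B0,B1,B3} = {B0}; idom=B0
  B6: preds {B1,B3,B5}: {B0,B1} ∩ {B0,B1,B3} ∩ {B0,B1,B3,B5} = {B0,B1}; idom=B1
  B7: preds {B4,B6}: {B0,B4} ∩ {B0,B1,B6} = {B0}; idom=B0

DF walk-up:
  B4←B2: walk B2 to B0
  B4←B3: walk B3→B1 to B0
  B6←B1: walk · to B1
  B6←B3: walk B3 to B1
  B6←B5: walk B5→B3 to B1
  B7←B4: walk B4 to B0
  B7←B6: walk B6→B1 to B0
  B0 → ∅
  B1 → {B4,B7}
  B2 → {B4}
  B3 → {B4,B6}
  B4 → {B7}
  B5 → {B6}
  B6 → {B7}
  B7 → ∅

φ for e: defs {B3,B6,B7}
  DF⁺ = {B4,B6,B7}

Answer: ["B4", "B6", "B7"]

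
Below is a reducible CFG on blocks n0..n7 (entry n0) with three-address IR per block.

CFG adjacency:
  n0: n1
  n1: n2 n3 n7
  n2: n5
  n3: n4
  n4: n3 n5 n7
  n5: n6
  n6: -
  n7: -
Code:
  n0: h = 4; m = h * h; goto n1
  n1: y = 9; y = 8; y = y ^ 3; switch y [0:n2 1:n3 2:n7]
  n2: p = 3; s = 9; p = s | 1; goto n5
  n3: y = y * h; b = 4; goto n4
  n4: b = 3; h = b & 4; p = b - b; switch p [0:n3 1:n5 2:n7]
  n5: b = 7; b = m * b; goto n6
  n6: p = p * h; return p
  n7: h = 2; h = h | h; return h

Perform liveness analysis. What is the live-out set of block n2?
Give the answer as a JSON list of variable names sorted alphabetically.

Per-block:
  n0: {h,m} / ∅
  n1: {y} / ∅
  n2: {p,s} / ∅
  n3: {b,y} / {h,y}
  n4: {b,h,p} / ∅
  n5: {b} / {m}
  n6: {p} / {h,p}
  n7: {h} / ∅

Backward fixpoint:
  live n0: ∅→{h,m}
  live n1: {h,m}→{h,m,y}
  live n2: {h,m}→{h,m,p}
  live n3: {h,m,y}→{m,y}
  live n4: {m,y}→{h,m,p,y}
  live n5: {h,m,p}→{h,p}
  live n6: {h,p}→∅
  live n7: ∅→∅

live-out(n2) = ["h", "m", "p"]

Answer: ["h", "m", "p"]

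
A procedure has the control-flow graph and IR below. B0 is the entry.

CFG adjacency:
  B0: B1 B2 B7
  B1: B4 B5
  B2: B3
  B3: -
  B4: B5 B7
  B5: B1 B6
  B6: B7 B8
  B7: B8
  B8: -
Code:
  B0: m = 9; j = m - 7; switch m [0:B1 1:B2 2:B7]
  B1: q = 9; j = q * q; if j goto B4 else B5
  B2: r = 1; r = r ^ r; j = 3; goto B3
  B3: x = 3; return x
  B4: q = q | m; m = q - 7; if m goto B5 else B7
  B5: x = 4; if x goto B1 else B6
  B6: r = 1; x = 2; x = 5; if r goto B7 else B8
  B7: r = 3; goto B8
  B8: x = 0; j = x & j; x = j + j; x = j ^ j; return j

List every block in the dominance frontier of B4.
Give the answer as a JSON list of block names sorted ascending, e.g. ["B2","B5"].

Answer: ["B5", "B7"]

Working:
idom tree: B1←B0 B2←B0 B3←B2 B4←B1 B5←B1 B6←B5 B7←B0 B8←B0
Dom at joins:
  B1: preds {B0,B5}: {B0} ∩ {B0,B1,B5} = {B0}; idom=B0
  B5: preds {B1,B4}: {B0,B1} ∩ {B0,B1,B4} = {B0,B1}; idom=B1
  B7: preds {B0,B4,B6}: {B0} ∩ {B0,B1,B4} ∩ {B0,B1,B5,B6} = {B0}; idom=B0
  B8: preds {B6,B7}: {B0,B1,B5,B6} ∩ {B0,B7} = {B0}; idom=B0

Frontier:
  join B1 pred B0: · stop@B0
  join B1 pred B5: B5→B1 stop@B0
  join B5 pred B1: · stop@B1
  join B5 pred B4: B4 stop@B1
  join B7 pred B0: · stop@B0
  join B7 pred B4: B4→B1 stop@B0
  join B7 pred B6: B6→B5→B1 stop@B0
  join B8 pred B6: B6→B5→B1 stop@B0
  join B8 pred B7: B7 stop@B0
  DF(B0)=∅
  DF(B1)={B1,B7,B8}
  DF(B2)=∅
  DF(B3)=∅
  DF(B4)={B5,B7}
  DF(B5)={B1,B7,B8}
  DF(B6)={B7,B8}
  DF(B7)={B8}
  DF(B8)=∅

DF(B4) = ["B5", "B7"]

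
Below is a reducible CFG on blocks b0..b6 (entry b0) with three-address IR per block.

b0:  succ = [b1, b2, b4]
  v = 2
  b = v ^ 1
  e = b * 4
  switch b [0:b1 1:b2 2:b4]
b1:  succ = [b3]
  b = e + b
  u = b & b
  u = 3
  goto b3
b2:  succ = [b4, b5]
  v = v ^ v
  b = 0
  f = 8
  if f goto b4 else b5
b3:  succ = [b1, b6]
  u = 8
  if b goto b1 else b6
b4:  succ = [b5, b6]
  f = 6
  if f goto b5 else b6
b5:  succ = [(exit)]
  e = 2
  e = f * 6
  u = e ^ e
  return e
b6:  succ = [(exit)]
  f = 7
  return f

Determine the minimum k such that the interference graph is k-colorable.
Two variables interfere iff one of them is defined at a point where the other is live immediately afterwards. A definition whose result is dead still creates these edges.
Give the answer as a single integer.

Per-block:
  b0: def={b,e,v} ue=∅
  b1: def={b,u} ue={b,e}
  b2: def={b,f,v} ue={v}
  b3: def={u} ue={b}
  b4: def={f} ue=∅
  b5: def={e,u} ue={f}
  b6: def={f} ue=∅

Live sets:
  b0: in=∅ out={b,e,v}
  b1: in={b,e} out={b,e}
  b2: in={v} out={f}
  b3: in={b,e} out={b,e}
  b4: in=∅ out={f}
  b5: in={f} out=∅
  b6: in=∅ out=∅

Interference:
  b↔{e,u,v}
  e↔{b,f,u,v}
  f↔{e}
  u↔{b,e}
  v↔{b,e}

Colouring:
  lower bound: {b,e,u} mutually conflict ⇒ χ ≥ 3
  3-colouring: r0={e}  r1={b,f}  r2={u,v}
  χ = 3

Answer: 3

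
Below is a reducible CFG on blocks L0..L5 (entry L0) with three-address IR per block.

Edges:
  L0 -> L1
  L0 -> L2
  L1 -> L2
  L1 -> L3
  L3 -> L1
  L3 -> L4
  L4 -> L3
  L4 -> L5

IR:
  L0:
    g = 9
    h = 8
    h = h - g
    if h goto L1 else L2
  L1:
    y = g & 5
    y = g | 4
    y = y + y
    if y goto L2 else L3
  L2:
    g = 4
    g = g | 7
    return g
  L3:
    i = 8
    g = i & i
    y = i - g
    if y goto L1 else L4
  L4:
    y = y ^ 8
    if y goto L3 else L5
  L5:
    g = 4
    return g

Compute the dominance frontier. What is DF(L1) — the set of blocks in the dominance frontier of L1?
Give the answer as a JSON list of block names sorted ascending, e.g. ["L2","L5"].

idom tree: L1←L0 L2←L0 L3←L1 L4←L3 L5←L4
Dom∩ at merges:
  L1: preds {L0,L3}: {L0} ∩ {L0,L1,L3} = {L0}; idom=L0
  L2: preds {L0,L1}: {L0} ∩ {L0,L1} = {L0}; idom=L0
  L3: preds {L1,L4}: {L0,L1} ∩ {L0,L1,L3,L4} = {L0,L1}; idom=L1

DF walk-up:
  L1←L0: walk · to L0
  L1←L3: walk L3→L1 to L0
  L2←L0: walk · to L0
  L2←L1: walk L1 to L0
  L3←L1: walk · to L1
  L3←L4: walk L4→L3 to L1
  DF(L0)=∅
  DF(L1)={L1,L2}
  DF(L2)=∅
  DF(L3)={L1,L3}
  DF(L4)={L3}
  DF(L5)=∅

DF(L1) = ["L1", "L2"]

Answer: ["L1", "L2"]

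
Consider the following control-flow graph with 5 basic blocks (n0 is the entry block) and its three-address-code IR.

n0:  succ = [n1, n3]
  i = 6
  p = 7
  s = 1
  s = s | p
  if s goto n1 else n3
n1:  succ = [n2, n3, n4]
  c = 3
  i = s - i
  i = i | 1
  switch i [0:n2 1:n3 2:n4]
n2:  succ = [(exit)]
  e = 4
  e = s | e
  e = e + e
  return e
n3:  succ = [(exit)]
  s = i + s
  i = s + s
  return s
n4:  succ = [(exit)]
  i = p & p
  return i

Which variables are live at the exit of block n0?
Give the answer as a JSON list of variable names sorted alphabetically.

Answer: ["i", "p", "s"]

Analysis:
Block summaries:
  n0 def {i,p,s} use ∅
  n1 def {c,i} use {i,s}
  n2 def {e} use {s}
  n3 def {i,s} use {i,s}
  n4 def {i} use {p}

Backward fixpoint:
  live n0: ∅→{i,p,s}
  live n1: {i,p,s}→{i,p,s}
  live n2: {s}→∅
  live n3: {i,s}→∅
  live n4: {p}→∅

live-out(n0) = ["i", "p", "s"]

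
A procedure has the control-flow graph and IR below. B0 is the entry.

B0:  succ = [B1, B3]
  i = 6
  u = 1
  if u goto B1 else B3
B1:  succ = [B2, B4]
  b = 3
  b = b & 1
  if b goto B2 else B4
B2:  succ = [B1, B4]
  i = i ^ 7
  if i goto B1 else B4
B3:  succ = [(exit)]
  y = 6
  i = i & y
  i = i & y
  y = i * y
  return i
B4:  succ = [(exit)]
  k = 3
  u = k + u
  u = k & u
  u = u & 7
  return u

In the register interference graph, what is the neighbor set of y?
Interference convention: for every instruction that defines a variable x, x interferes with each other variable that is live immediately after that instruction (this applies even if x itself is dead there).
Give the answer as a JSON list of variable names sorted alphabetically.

Answer: ["i"]

Analysis:
Block summaries:
  B0 def {i,u} use ∅
  B1 def {b} use ∅
  B2 def {i} use {i}
  B3 def {i,y} use {i}
  B4 def {k,u} use {u}

Backward fixpoint:
  live B0: ∅→{i,u}
  live B1: {i,u}→{i,u}
  live B2: {i,u}→{i,u}
  live B3: {i}→∅
  live B4: {u}→∅

Interfere edges:
  b — {i,u}
  i — {b,u,y}
  k — {u}
  u — {b,i,k}
  y — {i}

N(y) = ["i"]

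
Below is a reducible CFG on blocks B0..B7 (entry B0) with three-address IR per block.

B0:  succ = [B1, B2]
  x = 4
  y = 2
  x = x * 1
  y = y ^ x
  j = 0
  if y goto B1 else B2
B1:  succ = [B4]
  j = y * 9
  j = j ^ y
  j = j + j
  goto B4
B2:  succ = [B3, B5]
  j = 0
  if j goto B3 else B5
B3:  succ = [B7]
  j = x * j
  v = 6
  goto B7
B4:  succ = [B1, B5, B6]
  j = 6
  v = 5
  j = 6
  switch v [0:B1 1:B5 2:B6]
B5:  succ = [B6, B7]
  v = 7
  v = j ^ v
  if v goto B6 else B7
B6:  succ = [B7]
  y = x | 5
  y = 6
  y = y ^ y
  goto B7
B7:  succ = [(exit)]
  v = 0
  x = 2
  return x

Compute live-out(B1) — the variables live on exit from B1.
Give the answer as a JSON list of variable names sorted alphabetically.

Block summaries:
  B0: {j,x,y} / ∅
  B1: {j} / {y}
  B2: {j} / ∅
  B3: {j,v} / {j,x}
  B4: {j,v} / ∅
  B5: {v} / {j}
  B6: {y} / {x}
  B7: {v,x} / ∅

Live sets:
  live B0: ∅→{x,y}
  live B1: {x,y}→{x,y}
  live B2: {x}→{j,x}
  live B3: {j,x}→∅
  live B4: {x,y}→{j,x,y}
  live B5: {j,x}→{x}
  live B6: {x}→∅
  live B7: ∅→∅

live-out(B1) = ["x", "y"]

Answer: ["x", "y"]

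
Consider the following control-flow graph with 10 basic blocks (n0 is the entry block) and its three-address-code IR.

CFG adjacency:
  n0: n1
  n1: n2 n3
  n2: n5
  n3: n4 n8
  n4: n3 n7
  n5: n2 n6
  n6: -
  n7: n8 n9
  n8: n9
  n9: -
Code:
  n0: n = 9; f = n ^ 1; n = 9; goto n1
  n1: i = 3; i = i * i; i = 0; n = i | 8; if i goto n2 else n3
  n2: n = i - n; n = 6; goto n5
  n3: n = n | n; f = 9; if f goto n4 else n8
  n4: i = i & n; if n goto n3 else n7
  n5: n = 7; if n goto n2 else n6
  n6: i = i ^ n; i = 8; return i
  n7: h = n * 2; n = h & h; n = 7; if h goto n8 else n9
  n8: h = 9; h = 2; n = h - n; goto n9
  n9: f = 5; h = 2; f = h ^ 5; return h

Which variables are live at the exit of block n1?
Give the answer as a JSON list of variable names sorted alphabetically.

Block summaries:
  n0 def {f,n} use ∅
  n1 def {i,n} use ∅
  n2 def {n} use {i,n}
  n3 def {f,n} use {n}
  n4 def {i} use {i,n}
  n5 def {n} use ∅
  n6 def {i} use {i,n}
  n7 def {h,n} use {n}
  n8 def {h,n} use {n}
  n9 def {f,h} use ∅

Liveness:
  n0 li=∅ lo=∅
  n1 li=∅ lo={i,n}
  n2 li={i,n} lo={i}
  n3 li={i,n} lo={i,n}
  n4 li={i,n} lo={i,n}
  n5 li={i} lo={i,n}
  n6 li={i,n} lo=∅
  n7 li={n} lo={n}
  n8 li={n} lo=∅
  n9 li=∅ lo=∅

live-out(n1) = ["i", "n"]

Answer: ["i", "n"]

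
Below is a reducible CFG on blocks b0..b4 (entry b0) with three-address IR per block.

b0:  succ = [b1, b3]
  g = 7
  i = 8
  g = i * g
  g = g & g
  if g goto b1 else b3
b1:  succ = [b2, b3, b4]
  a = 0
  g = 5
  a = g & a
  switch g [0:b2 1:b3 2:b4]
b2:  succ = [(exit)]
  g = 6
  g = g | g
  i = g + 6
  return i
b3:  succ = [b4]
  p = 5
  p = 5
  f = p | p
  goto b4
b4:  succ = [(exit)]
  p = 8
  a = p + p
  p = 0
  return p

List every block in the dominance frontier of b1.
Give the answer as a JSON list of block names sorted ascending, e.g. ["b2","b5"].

idom tree: b1←b0 b2←b1 b3←b0 b4←b0
Dom∩ at merges:
  b3: preds {b0,b1}: {b0} ∩ {b0,b1} = {b0}; idom=b0
  b4: preds {b1,b3}: {b0,b1} ∩ {b0,b3} = {b0}; idom=b0

DF walk-up:
  join b3 pred b0: · stop@b0
  join b3 pred b1: b1 stop@b0
  join b4 pred b1: b1 stop@b0
  join b4 pred b3: b3 stop@b0
  b0: DF=∅
  b1: DF={b3,b4}
  b2: DF=∅
  b3: DF={b4}
  b4: DF=∅

DF(b1) = ["b3", "b4"]

Answer: ["b3", "b4"]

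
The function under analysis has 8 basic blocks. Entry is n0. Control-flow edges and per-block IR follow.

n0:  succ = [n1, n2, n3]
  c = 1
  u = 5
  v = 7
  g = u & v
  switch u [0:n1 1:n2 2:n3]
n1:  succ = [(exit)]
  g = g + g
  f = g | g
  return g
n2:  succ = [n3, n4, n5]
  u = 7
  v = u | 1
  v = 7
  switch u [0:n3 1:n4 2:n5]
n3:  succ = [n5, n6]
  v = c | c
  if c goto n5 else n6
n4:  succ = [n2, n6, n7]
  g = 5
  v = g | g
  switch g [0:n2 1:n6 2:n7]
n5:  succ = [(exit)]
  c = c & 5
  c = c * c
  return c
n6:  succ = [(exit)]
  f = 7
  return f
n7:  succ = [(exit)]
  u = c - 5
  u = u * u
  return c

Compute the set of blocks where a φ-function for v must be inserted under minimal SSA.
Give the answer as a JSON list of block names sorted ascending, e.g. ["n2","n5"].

idom tree: n1←n0 n2←n0 n3←n0 n4←n2 n5←n0 n6←n0 n7←n4
Join-block Dom:
  n2: preds {n0,n4}: {n0} ∩ {n0,n2,n4} = {n0}; idom=n0
  n3: preds {n0,n2}: {n0} ∩ {n0,n2} = {n0}; idom=n0
  n5: preds {n2,n3}: {n0,n2} ∩ {n0,n3} = {n0}; idom=n0
  n6: preds {n3,n4}: {n0,n3} ∩ {n0,n2,n4} = {n0}; idom=n0

DF derivation:
  join n2 pred n0: · stop@n0
  join n2 pred n4: n4→n2 stop@n0
  join n3 pred n0: · stop@n0
  join n3 pred n2: n2 stop@n0
  join n5 pred n2: n2 stop@n0
  join n5 pred n3: n3 stop@n0
  join n6 pred n3: n3 stop@n0
  join n6 pred n4: n4→n2 stop@n0
  DF(n0)=∅
  DF(n1)=∅
  DF(n2)={n2,n3,n5,n6}
  DF(n3)={n5,n6}
  DF(n4)={n2,n6}
  DF(n5)=∅
  DF(n6)=∅
  DF(n7)=∅

φ for v: defs {n0,n2,n3,n4}
  DF⁺ = {n2,n3,n5,n6}

Answer: ["n2", "n3", "n5", "n6"]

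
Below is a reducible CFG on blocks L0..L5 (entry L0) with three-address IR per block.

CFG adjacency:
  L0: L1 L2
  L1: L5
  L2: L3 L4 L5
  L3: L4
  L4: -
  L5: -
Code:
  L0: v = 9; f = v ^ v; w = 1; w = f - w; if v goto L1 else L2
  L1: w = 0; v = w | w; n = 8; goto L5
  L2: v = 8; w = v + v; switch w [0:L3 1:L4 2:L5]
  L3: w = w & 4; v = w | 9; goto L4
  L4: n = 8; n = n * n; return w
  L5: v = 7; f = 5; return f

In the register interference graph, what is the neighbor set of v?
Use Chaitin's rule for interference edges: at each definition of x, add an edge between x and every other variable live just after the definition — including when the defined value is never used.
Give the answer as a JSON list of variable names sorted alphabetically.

Block summaries:
  L0: {f,v,w} / ∅
  L1: {n,v,w} / ∅
  L2: {v,w} / ∅
  L3: {v,w} / {w}
  L4: {n} / {w}
  L5: {f,v} / ∅

Live sets:
  L0: in=∅ out=∅
  L1: in=∅ out=∅
  L2: in=∅ out={w}
  L3: in={w} out={w}
  L4: in={w} out=∅
  L5: in=∅ out=∅

Interfere edges:
  f — {v,w}
  n — {w}
  v — {f,w}
  w — {f,n,v}

N(v) = ["f", "w"]

Answer: ["f", "w"]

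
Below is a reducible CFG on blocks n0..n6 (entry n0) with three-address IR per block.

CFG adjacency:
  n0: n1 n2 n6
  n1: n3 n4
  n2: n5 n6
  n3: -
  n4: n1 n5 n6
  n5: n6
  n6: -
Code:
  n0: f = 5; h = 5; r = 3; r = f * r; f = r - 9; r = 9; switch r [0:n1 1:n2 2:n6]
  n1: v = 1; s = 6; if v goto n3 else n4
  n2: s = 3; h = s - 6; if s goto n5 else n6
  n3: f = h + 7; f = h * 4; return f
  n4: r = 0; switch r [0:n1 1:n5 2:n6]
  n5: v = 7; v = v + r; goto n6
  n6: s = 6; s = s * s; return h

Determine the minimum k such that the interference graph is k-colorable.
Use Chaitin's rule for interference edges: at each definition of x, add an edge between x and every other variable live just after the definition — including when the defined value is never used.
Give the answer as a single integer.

Per-block:
  n0: def={f,h,r} ue=∅
  n1: def={s,v} ue=∅
  n2: def={h,s} ue=∅
  n3: def={f} ue={h}
  n4: def={r} ue=∅
  n5: def={v} ue={r}
  n6: def={s} ue={h}

Backward fixpoint:
  live n0: ∅→{h,r}
  live n1: {h}→{h}
  live n2: {r}→{h,r}
  live n3: {h}→∅
  live n4: {h}→{h,r}
  live n5: {h,r}→{h}
  live n6: {h}→∅

Conflict graph:
  f — {h,r}
  h — {f,r,s,v}
  r — {f,h,s,v}
  s — {h,r,v}
  v — {h,r,s}

Colouring:
  clique {h,r,s,v} ⇒ need ≥ 4
  4-colouring: R0={h}  R1={r}  R2={f,s}  R3={v}
  χ = 4

Answer: 4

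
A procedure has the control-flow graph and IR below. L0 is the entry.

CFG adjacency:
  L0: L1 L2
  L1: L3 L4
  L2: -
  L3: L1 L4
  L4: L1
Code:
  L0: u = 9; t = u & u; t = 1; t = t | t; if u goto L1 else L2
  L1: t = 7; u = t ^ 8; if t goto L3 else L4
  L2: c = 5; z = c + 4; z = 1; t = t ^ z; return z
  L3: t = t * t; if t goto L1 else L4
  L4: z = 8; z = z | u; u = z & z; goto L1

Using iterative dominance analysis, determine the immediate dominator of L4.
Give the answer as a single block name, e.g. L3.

Answer: L1

Analysis:
idom tree: L1←L0 L2←L0 L3←L1 L4←L1
Dom∩ at merges:
  L1: preds {L0,L3,L4}: {L0} ∩ {L0,L1,L3} ∩ {L0,L1,L4} = {L0}; idom=L0
  L4: preds {L1,L3}: {L0,L1} ∩ {L0,L1,L3} = {L0,L1}; idom=L1

idom(L4) = L1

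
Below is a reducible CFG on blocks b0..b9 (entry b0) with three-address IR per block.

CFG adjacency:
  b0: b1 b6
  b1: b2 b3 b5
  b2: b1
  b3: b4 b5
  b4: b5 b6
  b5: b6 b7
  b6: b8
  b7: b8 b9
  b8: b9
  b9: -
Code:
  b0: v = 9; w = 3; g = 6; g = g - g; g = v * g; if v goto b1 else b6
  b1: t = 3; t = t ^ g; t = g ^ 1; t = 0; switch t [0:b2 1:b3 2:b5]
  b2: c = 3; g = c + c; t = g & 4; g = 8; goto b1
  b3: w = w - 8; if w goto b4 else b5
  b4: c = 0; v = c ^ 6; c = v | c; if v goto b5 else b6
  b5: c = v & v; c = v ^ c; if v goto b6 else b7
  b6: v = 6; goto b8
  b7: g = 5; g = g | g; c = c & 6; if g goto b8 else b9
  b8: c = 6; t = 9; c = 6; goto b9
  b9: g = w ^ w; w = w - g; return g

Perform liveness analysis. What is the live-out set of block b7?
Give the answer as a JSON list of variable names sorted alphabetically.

Answer: ["w"]

Derivation:
Per-block:
  b0: def={g,v,w} ue=∅
  b1: def={t} ue={g}
  b2: def={c,g,t} ue=∅
  b3: def={w} ue={w}
  b4: def={c,v} ue=∅
  b5: def={c} ue={v}
  b6: def={v} ue=∅
  b7: def={c,g} ue={c}
  b8: def={c,t} ue=∅
  b9: def={g,w} ue={w}

Liveness:
  b0: in=∅ out={g,v,w}
  b1: in={g,v,w} out={v,w}
  b2: in={v,w} out={g,v,w}
  b3: in={v,w} out={v,w}
  b4: in={w} out={v,w}
  b5: in={v,w} out={c,w}
  b6: in={w} out={w}
  b7: in={c,w} out={w}
  b8: in={w} out={w}
  b9: in={w} out=∅

live-out(b7) = ["w"]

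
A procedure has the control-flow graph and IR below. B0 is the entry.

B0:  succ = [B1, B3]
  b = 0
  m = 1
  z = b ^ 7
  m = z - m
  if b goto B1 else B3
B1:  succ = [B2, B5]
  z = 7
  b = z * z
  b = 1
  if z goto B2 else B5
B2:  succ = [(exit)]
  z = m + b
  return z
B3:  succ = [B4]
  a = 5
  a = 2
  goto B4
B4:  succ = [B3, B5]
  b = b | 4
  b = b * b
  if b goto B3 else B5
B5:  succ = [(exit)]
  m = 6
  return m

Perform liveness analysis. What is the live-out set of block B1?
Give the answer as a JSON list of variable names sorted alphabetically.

Answer: ["b", "m"]

Working:
def/use:
  B0 def {b,m,z} use ∅
  B1 def {b,z} use ∅
  B2 def {z} use {b,m}
  B3 def {a} use ∅
  B4 def {b} use {b}
  B5 def {m} use ∅

Live sets:
  live B0: ∅→{b,m}
  live B1: {m}→{b,m}
  live B2: {b,m}→∅
  live B3: {b}→{b}
  live B4: {b}→{b}
  live B5: ∅→∅

live-out(B1) = ["b", "m"]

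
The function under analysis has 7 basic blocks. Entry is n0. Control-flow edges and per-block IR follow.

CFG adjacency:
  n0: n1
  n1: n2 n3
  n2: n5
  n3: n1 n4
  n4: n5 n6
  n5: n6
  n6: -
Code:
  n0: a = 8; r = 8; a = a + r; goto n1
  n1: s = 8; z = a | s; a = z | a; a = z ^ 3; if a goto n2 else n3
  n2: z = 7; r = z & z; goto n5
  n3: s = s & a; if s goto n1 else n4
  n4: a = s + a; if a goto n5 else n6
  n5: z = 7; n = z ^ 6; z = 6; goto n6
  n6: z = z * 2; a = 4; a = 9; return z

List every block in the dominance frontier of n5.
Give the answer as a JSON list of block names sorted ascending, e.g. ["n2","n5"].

Answer: ["n6"]

Analysis:
idom tree: n1←n0 n2←n1 n3←n1 n4←n3 n5←n1 n6←n1
Dom∩ at merges:
  n1: preds {n0,n3}: {n0} ∩ {n0,n1,n3} = {n0}; idom=n0
  n5: preds {n2,n4}: {n0,n1,n2} ∩ {n0,n1,n3,n4} = {n0,n1}; idom=n1
  n6: preds {n4,n5}: {n0,n1,n3,n4} ∩ {n0,n1,n5} = {n0,n1}; idom=n1

DF derivation:
  join n1 pred n0: · stop@n0
  join n1 pred n3: n3→n1 stop@n0
  join n5 pred n2: n2 stop@n1
  join n5 pred n4: n4→n3 stop@n1
  join n6 pred n4: n4→n3 stop@n1
  join n6 pred n5: n5 stop@n1
  n0: DF=∅
  n1: DF={n1}
  n2: DF={n5}
  n3: DF={n1,n5,n6}
  n4: DF={n5,n6}
  n5: DF={n6}
  n6: DF=∅

DF(n5) = ["n6"]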